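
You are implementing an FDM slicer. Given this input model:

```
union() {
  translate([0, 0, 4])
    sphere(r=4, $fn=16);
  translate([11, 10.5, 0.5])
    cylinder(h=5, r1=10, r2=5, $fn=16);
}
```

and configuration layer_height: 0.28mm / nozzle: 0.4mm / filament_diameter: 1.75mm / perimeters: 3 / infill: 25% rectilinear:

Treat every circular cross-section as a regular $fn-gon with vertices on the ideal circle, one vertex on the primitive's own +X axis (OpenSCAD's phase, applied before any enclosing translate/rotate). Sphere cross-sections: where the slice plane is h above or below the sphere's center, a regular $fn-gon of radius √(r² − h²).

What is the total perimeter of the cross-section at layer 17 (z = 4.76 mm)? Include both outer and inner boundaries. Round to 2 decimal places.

At z = 4.76 mm: the sphere: section is a regular 16-gon, circumradius = √(r²−h²) = √(4²−0.76²) = 3.927 (perimeter = 2·16·3.927·sin(180°/16) = 24.52 mm); the cone at (11, 10.5): at t=0.852 of its height the radius interpolates to r₁+(r₂−r₁)t = 5.740, giving a regular 16-gon of that circumradius (perimeter = 2·16·5.740·sin(180°/16) = 35.83 mm); Merging all regions: the 2 present regions are separate (no shared area or edge), so areas and boundary lengths simply add and each stays a separate island — boundary = 60.35 mm. Overall, the cross-section has 2 separate islands. Total boundary length (outer) = 60.35 mm.

60.35 mm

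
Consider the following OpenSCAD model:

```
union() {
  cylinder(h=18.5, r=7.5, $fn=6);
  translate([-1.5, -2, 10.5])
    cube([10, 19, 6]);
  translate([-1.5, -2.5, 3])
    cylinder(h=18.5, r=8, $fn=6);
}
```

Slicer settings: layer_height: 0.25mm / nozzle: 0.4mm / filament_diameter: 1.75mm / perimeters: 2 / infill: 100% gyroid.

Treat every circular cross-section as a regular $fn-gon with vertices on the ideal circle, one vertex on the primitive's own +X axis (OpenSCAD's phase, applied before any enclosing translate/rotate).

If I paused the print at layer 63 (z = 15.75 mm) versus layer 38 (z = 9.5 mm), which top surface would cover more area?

Layer 63 (z = 15.75): the cylinder: section is a regular 6-gon, circumradius r=7.5 (area = (6/2)·7.500²·sin(360°/6) = 146.14 mm²); the cube at (-1.5, -2) is present — its section is the full 10×19 rectangle (area 190.00 mm²); the r=8 cylinder at (-1.5, -2.5) contributes a regular 6-gon of circumradius 8 (area = (6/2)·8.000²·sin(360°/6) = 166.28 mm²); Taking the union: the regions partially overlap — summed areas 502.42 mm² minus the doubly-counted overlap 177.89 mm² gives 324.53 mm² — area = 324.53 mm². So its area = 324.53 mm². Layer 38 (z = 9.5): the r=7.5 cylinder gives a regular 6-gon of circumradius 7.5 (constant along its height) (area = (6/2)·7.500²·sin(360°/6) = 146.14 mm²); the cube at (-1.5, -2) does not reach this height (z outside [10.5, 16.5]); the cylinder at (-1.5, -2.5): section is a regular 6-gon, circumradius r=8 (area = (6/2)·8.000²·sin(360°/6) = 166.28 mm²); Merging all regions: the regions partially overlap — summed areas 312.42 mm² minus the doubly-counted overlap 114.77 mm² gives 197.65 mm² — area = 197.65 mm². So its area = 197.65 mm². Layer 63 is larger (324.53 vs 197.65 mm²).

layer 63 (z = 15.75 mm)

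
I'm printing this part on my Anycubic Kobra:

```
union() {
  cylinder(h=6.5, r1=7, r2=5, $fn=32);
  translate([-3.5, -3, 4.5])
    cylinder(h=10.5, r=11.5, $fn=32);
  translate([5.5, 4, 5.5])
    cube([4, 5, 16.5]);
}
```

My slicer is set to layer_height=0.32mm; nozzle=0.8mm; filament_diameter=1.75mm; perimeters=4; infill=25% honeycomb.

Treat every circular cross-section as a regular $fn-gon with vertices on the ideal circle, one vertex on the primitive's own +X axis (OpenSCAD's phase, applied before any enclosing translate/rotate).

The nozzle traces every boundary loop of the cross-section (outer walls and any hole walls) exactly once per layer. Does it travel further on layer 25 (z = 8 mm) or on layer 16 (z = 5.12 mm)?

Layer 25 (z = 8): the cone does not reach this height (z outside [0, 6.5]); the cylinder at (-3.5, -3): section is a regular 32-gon, circumradius r=11.5 (perimeter = 2·32·11.500·sin(180°/32) = 72.14 mm); the cube at (5.5, 4) is present — its section is the full 4×5 rectangle (perimeter 18.00 mm); Merging all regions: the regions partially overlap (shared area 0.00 mm²), so the edge portions inside another operand are dropped and the merged outline is re-measured after clipping — boundary = 89.91 mm. So its perimeter = 89.91 mm. Layer 16 (z = 5.12): the cone contributes a regular 32-gon of circumradius 5.425 (interpolated between r1=7 and r2=5 at t=0.788) (perimeter = 2·32·5.425·sin(180°/32) = 34.03 mm); the cylinder at (-3.5, -3): section is a regular 32-gon, circumradius r=11.5 (perimeter = 2·32·11.500·sin(180°/32) = 72.14 mm); the cube at (5.5, 4) does not reach this height (z outside [5.5, 22]); Merging all regions: the cone lies entirely inside the r=11.5 cylinder at (-3.5, -3), so the union is just the r=11.5 cylinder at (-3.5, -3) — boundary = 72.14 mm. So its perimeter = 72.14 mm. Layer 25 is larger (89.91 vs 72.14 mm).

layer 25 (z = 8 mm)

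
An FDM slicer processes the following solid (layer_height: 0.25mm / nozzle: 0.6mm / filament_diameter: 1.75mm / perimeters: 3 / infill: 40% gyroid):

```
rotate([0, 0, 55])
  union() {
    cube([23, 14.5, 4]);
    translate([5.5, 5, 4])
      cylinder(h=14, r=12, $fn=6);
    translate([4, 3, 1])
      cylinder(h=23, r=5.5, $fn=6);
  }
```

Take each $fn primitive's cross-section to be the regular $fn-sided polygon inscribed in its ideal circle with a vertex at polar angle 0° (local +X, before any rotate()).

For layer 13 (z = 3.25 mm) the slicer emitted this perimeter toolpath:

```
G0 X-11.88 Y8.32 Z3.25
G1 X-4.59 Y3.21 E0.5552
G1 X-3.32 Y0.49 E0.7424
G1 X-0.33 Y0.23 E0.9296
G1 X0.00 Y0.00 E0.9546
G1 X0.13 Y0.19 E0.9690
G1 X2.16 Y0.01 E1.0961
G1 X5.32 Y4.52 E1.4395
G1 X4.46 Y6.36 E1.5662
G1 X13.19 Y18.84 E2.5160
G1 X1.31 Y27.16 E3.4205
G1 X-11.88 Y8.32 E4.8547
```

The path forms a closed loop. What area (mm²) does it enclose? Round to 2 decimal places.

Apply the shoelace formula to the sequence of (X, Y) vertices; enclosed area = 349.05 mm².

349.05 mm²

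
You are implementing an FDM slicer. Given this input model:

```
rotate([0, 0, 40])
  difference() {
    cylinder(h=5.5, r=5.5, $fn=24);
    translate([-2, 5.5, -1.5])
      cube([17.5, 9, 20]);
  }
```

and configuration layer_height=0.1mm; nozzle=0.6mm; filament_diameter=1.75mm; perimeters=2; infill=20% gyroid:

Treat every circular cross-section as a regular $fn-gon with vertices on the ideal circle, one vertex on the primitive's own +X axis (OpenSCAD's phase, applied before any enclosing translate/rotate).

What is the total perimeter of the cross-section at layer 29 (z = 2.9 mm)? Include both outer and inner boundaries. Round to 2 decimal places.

34.46 mm

At z = 2.9 mm: the r=5.5 cylinder gives a regular 24-gon of circumradius 5.5 (constant along its height) (perimeter = 2·24·5.500·sin(180°/24) = 34.46 mm); the 17.5×9 cube at (-2, 5.5) contributes its full rectangle (perimeter 53.00 mm); After the difference (first − rest): starting from the r=5.5 cylinder, the 17.5×9 cube at (-2, 5.5) misses the remaining region (no effect) — boundary = 34.46 mm; (rotated 40° about Z; rotation is an isometry so areas/perimeters/island counts are preserved). Overall, the cross-section is a single solid region. Total boundary length (outer) = 34.46 mm.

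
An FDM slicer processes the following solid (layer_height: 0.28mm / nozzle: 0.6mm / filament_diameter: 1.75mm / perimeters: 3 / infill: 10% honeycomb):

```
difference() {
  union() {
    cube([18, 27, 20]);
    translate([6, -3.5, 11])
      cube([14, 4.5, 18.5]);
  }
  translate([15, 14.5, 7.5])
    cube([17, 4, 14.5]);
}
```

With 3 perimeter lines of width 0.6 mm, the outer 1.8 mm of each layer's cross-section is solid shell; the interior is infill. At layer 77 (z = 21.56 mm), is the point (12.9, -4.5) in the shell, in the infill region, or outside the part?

At z = 21.56 mm: the cube does not reach this height (z outside [0, 20]); the 14×4.5 cube at (6, -3.5) contributes its full rectangle; Taking the union: only the 14×4.5 cube at (6, -3.5) is present, so the union is just that shape — 1 connected region; the 17×4 cube at (15, 14.5) contributes its full rectangle; After the difference (first − rest): starting from the result so far, the 17×4 cube at (15, 14.5) misses the remaining region (no effect) — 1 connected region. Overall, the cross-section is a single solid region. The nearest boundary edge runs (20.00, -3.50)→(6.00, -3.50); distance from the point to it = 1.00 mm. The point is not inside any of the regions above, so it lies outside the cross-section (1.00 mm from the nearest boundary).

outside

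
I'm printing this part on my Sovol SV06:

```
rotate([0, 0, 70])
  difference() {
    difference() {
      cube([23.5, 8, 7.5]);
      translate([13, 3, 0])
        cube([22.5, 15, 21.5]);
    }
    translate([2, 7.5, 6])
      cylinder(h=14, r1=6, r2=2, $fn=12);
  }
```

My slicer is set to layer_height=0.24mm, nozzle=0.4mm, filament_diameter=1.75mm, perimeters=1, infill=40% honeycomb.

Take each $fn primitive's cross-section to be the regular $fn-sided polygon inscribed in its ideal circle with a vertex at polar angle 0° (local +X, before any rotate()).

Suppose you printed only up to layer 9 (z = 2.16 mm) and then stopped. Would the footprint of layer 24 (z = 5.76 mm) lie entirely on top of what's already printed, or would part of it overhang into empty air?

entirely on top

Compare the two slices. At z = 2.16: the cube is present — its section is the full 23.5×8 rectangle (area 188.00 mm²); the 22.5×15 cube at (13, 3) contributes its full rectangle (area 337.50 mm²); Taking the first minus the rest: starting from the 23.5×8 cube (188.00 mm²), the 22.5×15 cube at (13, 3) partially overlaps it — only the 52.50 mm² overlap (of its 337.50 mm²) is removed, clipping the outline — area = 135.50 mm²; the cone at (2, 7.5) is absent (z outside [6, 20]); Subtracting the remaining from the first: none of the subtracted shapes is present at this height, so the result so far is unchanged — area = 135.50 mm²; (rotated 70° about Z; rotation is an isometry so areas/perimeters/island counts are preserved). At z = 5.76: the cube (footprint 23.5×8) is included at this height (area 188.00 mm²); the cube at (13, 3) (footprint 22.5×15) is included at this height (area 337.50 mm²); After the difference (first − rest): starting from the 23.5×8 cube (188.00 mm²), the 22.5×15 cube at (13, 3) partially overlaps it — only the 52.50 mm² overlap (of its 337.50 mm²) is removed, clipping the outline — area = 135.50 mm²; the cone at (2, 7.5) does not reach this height (z outside [6, 20]); Subtracting the remaining from the first: none of the subtracted shapes is present at this height, so that combined region is unchanged — area = 135.50 mm²; (rotated 70° about Z; rotation is an isometry so areas/perimeters/island counts are preserved). Checking containment: the cross-section at z = 5.76 is a subset of the cross-section at z = 2.16.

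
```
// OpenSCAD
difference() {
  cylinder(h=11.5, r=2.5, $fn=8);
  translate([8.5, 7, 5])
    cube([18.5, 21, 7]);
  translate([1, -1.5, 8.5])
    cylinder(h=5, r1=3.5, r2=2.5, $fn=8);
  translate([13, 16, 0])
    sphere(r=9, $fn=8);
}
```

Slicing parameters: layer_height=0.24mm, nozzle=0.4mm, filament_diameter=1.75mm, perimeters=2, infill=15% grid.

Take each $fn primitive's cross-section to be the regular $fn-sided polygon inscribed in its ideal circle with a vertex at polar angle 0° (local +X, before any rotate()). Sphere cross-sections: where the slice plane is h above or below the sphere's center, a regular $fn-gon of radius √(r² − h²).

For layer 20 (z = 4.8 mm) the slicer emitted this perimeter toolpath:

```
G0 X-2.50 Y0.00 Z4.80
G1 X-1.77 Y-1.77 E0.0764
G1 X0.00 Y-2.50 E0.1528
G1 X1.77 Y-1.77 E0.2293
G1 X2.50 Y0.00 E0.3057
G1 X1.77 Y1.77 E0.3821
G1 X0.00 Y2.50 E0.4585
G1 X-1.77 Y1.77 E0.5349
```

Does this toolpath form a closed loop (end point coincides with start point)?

Start point (G0): (-2.50, 0.00). End point (last G1): the path does not return to the start — open.

no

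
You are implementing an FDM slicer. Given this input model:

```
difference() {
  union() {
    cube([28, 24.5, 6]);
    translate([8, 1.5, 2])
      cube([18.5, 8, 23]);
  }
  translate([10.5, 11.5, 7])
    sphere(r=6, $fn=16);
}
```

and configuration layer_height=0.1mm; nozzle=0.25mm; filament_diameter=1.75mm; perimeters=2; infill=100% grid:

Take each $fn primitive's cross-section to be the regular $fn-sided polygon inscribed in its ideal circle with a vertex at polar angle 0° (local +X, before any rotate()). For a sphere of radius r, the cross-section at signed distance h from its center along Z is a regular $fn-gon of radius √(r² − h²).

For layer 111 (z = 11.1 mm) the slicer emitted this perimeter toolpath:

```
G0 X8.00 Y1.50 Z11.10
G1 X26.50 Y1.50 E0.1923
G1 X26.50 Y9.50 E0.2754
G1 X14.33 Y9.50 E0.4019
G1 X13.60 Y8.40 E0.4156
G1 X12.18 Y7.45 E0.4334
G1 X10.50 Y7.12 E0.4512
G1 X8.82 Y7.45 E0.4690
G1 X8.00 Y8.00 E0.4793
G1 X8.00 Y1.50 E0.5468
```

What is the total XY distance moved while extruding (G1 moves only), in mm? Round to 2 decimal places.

52.61 mm

Sum the Euclidean lengths of each G1 segment: total = 52.61 mm.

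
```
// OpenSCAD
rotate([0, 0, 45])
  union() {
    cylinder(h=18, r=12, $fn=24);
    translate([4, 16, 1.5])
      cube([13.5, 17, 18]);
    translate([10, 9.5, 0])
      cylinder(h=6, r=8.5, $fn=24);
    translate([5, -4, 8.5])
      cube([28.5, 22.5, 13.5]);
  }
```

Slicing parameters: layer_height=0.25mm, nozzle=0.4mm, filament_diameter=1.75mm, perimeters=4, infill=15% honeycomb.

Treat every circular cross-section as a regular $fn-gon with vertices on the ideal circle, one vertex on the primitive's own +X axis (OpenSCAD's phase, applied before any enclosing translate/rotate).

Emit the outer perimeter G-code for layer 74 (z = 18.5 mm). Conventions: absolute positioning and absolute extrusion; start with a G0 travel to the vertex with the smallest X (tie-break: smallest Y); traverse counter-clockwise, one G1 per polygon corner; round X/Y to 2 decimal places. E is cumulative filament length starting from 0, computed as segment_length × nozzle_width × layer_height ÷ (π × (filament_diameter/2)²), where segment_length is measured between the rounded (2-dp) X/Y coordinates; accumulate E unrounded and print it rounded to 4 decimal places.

At z = 18.5 mm: the cylinder does not reach this height (z outside [0, 18]); the cube at (4, 16) is present — its section is the full 13.5×17 rectangle; the cylinder at (10, 9.5) does not reach this height (z outside [0, 6]); the cube at (5, -4) is present — its section is the full 28.5×22.5 rectangle; Merging all regions: the regions partially overlap (shared area 31.25 mm²), so overlapping operands fuse into one piece — 1 connected region; (rotated 45° about Z; rotation is an isometry so areas/perimeters/island counts are preserved). The outline is a single polygon with 8 vertices. Extrusion per mm of travel: 0.4 × 0.25 / (π × 0.875²) = 0.041575. Accumulating E over each segment gives final E = 5.5298.

G0 X-20.51 Y26.16 Z18.50
G1 X-8.49 Y14.14 E0.7067
G1 X-7.78 Y14.85 E0.7485
G1 X6.36 Y0.71 E1.5799
G1 X26.52 Y20.86 E2.7649
G1 X10.61 Y36.77 E3.7003
G1 X-0.71 Y25.46 E4.3656
G1 X-10.96 Y35.71 E4.9683
G1 X-20.51 Y26.16 E5.5298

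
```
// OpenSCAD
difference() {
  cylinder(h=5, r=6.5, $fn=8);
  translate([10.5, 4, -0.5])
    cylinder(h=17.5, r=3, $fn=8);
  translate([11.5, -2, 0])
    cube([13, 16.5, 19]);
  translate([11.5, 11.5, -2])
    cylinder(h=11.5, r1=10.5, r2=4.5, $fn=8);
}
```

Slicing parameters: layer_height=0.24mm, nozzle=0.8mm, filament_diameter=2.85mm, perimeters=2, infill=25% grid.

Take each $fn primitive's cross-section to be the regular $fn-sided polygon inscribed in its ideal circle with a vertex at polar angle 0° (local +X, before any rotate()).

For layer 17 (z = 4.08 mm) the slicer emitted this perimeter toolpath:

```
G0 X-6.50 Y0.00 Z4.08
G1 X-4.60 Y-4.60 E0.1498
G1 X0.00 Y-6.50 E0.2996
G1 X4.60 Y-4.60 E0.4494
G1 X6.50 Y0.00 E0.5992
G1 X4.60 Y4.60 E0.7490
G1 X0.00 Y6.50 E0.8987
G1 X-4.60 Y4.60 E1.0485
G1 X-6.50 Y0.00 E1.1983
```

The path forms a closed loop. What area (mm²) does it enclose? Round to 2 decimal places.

Apply the shoelace formula to the sequence of (X, Y) vertices; enclosed area = 119.60 mm².

119.60 mm²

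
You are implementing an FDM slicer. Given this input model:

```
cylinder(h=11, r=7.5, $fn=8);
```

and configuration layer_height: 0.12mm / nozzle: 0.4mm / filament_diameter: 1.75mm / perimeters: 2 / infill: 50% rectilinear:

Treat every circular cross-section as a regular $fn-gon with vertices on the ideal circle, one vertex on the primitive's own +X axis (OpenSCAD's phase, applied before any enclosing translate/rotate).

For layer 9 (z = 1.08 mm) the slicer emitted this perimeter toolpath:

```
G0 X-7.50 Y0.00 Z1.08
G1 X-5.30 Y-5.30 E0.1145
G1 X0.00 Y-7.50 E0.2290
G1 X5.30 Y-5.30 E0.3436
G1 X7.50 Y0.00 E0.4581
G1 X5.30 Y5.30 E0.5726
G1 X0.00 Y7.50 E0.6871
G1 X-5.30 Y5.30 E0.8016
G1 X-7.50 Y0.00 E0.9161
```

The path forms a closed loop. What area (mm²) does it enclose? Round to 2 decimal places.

Apply the shoelace formula to the sequence of (X, Y) vertices; enclosed area = 159.00 mm².

159.00 mm²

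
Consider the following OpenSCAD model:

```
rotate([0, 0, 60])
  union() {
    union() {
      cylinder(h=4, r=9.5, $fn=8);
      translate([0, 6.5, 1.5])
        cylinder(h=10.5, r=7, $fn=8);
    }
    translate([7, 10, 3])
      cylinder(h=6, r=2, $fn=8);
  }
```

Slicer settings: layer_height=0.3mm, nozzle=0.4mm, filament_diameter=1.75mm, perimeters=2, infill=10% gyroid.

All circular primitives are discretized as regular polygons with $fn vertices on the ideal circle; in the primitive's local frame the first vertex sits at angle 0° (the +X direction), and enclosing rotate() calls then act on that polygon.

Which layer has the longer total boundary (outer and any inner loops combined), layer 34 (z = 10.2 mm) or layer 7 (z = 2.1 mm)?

layer 7 (z = 2.1 mm)

Layer 34 (z = 10.2): the cylinder does not reach this height (z outside [0, 4]); the r=7 cylinder at (0, 6.5) contributes a regular 8-gon of circumradius 7 (perimeter = 2·8·7.000·sin(180°/8) = 42.86 mm); Combining (union): only the r=7 cylinder at (0, 6.5) is present, so the union is just that shape — boundary = 42.86 mm; the cylinder at (7, 10) does not reach this height (z outside [3, 9]); Combining (union): only the result so far is present, so the union is just that shape — boundary = 42.86 mm; (rotated 60° about Z; rotation is an isometry so areas/perimeters/island counts are preserved). So its perimeter = 42.86 mm. Layer 7 (z = 2.1): the r=9.5 cylinder contributes a regular 8-gon of circumradius 9.5 (perimeter = 2·8·9.500·sin(180°/8) = 58.17 mm); the r=7 cylinder at (0, 6.5) gives a regular 8-gon of circumradius 7 (constant along its height) (perimeter = 2·8·7.000·sin(180°/8) = 42.86 mm); Combining (union): the regions partially overlap (shared area 90.89 mm²), so the edge portions inside another operand are dropped and the merged outline is re-measured after clipping — boundary = 64.59 mm; the cylinder at (7, 10) is absent (z outside [3, 9]); Taking the union: only the result so far is present, so the union is just that shape — boundary = 64.59 mm; (rotated 60° about Z; rotation is an isometry so areas/perimeters/island counts are preserved). So its perimeter = 64.59 mm. Layer 7 is larger (64.59 vs 42.86 mm).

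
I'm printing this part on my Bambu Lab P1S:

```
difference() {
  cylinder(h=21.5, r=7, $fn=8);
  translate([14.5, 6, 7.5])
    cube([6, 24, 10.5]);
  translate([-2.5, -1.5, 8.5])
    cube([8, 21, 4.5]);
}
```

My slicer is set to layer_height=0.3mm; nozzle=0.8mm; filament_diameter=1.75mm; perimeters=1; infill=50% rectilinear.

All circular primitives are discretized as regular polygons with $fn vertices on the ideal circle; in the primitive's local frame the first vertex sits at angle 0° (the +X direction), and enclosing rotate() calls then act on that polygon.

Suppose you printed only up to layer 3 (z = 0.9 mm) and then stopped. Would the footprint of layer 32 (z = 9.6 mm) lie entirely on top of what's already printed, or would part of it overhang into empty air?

Compare the two slices. At z = 0.9: the r=7 cylinder contributes a regular 8-gon of circumradius 7 (area = (8/2)·7.000²·sin(360°/8) = 138.59 mm²); the cube at (14.5, 6) is not intersected at this z (z outside [7.5, 18]); the cube at (-2.5, -1.5) is not intersected at this z (z outside [8.5, 13]); After the difference (first − rest): none of the subtracted shapes is present at this height, so the r=7 cylinder is unchanged — area = 138.59 mm². At z = 9.6: the r=7 cylinder contributes a regular 8-gon of circumradius 7 (area = (8/2)·7.000²·sin(360°/8) = 138.59 mm²); the cube at (14.5, 6) is present — its section is the full 6×24 rectangle (area 144.00 mm²); the 8×21 cube at (-2.5, -1.5) contributes its full rectangle (area 168.00 mm²); Taking the first minus the rest: starting from the r=7 cylinder (138.59 mm²), the 6×24 cube at (14.5, 6) misses the remaining region (no effect); the 8×21 cube at (-2.5, -1.5) partially overlaps it — only the 60.14 mm² overlap (of its 168.00 mm²) is removed, clipping the outline — area = 78.46 mm². Checking containment: the cross-section at z = 9.6 is a subset of the cross-section at z = 0.9.

entirely on top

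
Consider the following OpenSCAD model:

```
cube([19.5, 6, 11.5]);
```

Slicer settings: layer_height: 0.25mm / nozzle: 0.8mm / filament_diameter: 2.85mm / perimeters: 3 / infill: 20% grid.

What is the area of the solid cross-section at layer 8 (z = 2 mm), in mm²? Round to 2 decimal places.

117.00 mm²

At z = 2 mm: the cube is present — its section is the full 19.5×6 rectangle (area 117.00 mm²). Overall, the cross-section is a single solid region. Net area = 117.00 mm².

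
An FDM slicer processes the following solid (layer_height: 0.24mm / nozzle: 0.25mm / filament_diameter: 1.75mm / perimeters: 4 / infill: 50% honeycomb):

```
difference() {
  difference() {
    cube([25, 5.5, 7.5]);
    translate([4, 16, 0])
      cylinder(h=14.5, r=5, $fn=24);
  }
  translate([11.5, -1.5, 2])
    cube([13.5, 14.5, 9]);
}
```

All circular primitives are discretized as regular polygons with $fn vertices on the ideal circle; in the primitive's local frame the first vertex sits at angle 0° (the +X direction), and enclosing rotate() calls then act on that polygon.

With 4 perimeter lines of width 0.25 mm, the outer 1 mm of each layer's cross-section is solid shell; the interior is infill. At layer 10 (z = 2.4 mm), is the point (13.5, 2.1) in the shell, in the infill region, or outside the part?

outside

At z = 2.4 mm: the cube (footprint 25×5.5) is included at this height; the r=5 cylinder at (4, 16) gives a regular 24-gon of circumradius 5 (constant along its height); Subtracting the remaining from the first: starting from the 25×5.5 cube, the r=5 cylinder at (4, 16) misses the remaining region (no effect) — 1 connected region; the cube at (11.5, -1.5) is present — its section is the full 13.5×14.5 rectangle; After the difference (first − rest): starting from the result so far, the 13.5×14.5 cube at (11.5, -1.5) partially overlaps it — only the 74.25 mm² overlap (of its 195.75 mm²) is removed, clipping the outline — 1 connected region. Overall, the cross-section is a single solid region. The nearest boundary edge runs (11.50, 5.50)→(11.50, 0.00); distance from the point to it = 2.00 mm. The point is not inside any of the regions above, so it lies outside the cross-section (2.00 mm from the nearest boundary).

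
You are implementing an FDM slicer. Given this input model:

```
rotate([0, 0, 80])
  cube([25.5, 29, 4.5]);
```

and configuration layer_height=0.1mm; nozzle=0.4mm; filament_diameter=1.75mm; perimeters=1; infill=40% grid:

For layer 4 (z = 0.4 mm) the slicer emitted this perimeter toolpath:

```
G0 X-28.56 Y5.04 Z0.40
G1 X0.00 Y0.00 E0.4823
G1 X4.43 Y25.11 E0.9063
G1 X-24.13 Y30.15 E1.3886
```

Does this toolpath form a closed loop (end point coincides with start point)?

Start point (G0): (-28.56, 5.04). End point (last G1): the path does not return to the start — open.

no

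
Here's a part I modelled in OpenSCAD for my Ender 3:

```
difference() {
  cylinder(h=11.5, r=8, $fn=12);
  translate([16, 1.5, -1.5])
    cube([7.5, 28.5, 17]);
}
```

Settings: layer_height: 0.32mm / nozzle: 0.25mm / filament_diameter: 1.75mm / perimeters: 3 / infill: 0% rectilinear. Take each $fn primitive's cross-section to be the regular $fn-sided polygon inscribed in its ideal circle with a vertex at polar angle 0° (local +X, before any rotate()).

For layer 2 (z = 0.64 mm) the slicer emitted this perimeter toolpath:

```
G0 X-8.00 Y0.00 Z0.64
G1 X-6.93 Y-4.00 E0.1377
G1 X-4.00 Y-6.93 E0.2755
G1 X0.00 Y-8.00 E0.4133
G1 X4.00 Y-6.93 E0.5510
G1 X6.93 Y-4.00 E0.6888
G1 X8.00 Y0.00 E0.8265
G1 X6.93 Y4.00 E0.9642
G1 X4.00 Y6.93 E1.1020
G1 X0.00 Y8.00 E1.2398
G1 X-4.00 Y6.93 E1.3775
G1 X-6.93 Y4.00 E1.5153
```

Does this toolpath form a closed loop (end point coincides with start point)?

no

Start point (G0): (-8.00, 0.00). End point (last G1): the path does not return to the start — open.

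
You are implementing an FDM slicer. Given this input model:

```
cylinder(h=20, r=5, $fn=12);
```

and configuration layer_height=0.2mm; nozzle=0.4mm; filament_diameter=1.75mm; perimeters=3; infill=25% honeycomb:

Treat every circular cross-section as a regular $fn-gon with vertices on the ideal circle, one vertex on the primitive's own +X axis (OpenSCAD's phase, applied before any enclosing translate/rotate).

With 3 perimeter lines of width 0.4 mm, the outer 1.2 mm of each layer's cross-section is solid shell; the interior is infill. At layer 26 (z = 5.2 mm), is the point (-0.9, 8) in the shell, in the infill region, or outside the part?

outside

At z = 5.2 mm: the r=5 cylinder contributes a regular 12-gon of circumradius 5. Overall, the cross-section is a single solid region. The nearest boundary edge runs (0.00, 5.00)→(-2.50, 4.33); distance from the point to it = 3.13 mm. The point is not inside any of the regions above, so it lies outside the cross-section (3.13 mm from the nearest boundary).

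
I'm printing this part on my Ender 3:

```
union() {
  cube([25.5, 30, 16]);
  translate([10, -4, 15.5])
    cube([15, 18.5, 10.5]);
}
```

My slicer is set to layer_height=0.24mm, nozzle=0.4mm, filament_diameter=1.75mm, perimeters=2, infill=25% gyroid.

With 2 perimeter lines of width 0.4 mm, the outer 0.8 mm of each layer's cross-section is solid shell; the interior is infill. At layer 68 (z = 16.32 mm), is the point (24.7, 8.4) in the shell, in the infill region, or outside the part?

At z = 16.32 mm: the cube is not intersected at this z (z outside [0, 16]); the cube at (10, -4) is present — its section is the full 15×18.5 rectangle; Combining (union): only the 15×18.5 cube at (10, -4) is present, so the union is just that shape — 1 connected region. Overall, the cross-section is a single solid region. The nearest boundary edge runs (25.00, -4.00)→(25.00, 14.50); distance from the point to it = 0.30 mm. The point is inside the cross-section, 0.30 mm from the nearest boundary — within the 0.8 mm shell band (2 × 0.4).

shell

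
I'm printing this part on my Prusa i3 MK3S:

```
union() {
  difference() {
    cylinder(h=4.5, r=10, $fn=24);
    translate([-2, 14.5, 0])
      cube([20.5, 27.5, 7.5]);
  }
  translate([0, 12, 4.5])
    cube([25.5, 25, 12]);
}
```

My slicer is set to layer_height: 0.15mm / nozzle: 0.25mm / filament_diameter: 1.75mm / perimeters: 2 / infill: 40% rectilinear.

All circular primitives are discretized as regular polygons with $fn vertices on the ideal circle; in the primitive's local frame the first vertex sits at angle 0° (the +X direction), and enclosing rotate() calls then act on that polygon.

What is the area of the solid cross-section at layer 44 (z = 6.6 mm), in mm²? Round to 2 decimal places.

At z = 6.6 mm: the cylinder is absent (z outside [0, 4.5]); the 20.5×27.5 cube at (-2, 14.5) contributes its full rectangle (area 563.75 mm²); After the difference (first − rest): the first operand is absent here, so nothing remains; the cube at (0, 12) is present — its section is the full 25.5×25 rectangle (area 637.50 mm²); Merging all regions: only the 25.5×25 cube at (0, 12) is present, so the union is just that shape — area = 637.50 mm². Overall, the cross-section is a single solid region. Net area = 637.50 mm².

637.50 mm²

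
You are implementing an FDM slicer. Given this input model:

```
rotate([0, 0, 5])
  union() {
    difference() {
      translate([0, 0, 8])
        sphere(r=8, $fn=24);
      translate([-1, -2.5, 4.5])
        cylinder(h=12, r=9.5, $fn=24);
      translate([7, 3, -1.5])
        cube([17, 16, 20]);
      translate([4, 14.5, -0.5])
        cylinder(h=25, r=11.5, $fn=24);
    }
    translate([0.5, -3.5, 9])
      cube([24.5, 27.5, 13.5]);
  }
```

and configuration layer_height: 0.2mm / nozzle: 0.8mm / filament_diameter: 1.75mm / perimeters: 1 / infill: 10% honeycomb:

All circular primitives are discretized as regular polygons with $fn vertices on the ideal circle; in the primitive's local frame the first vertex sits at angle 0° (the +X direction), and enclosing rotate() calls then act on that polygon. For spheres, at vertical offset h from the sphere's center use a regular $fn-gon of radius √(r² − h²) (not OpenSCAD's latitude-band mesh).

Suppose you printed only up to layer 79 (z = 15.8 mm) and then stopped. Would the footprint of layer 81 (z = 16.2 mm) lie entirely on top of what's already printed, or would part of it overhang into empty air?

entirely on top

Compare the two slices. At z = 15.8: the sphere: section is a regular 24-gon, circumradius = √(r²−h²) = √(8²−7.8²) = 1.778 (area = (24/2)·1.778²·sin(360°/24) = 9.81 mm²); the r=9.5 cylinder at (-1, -2.5) gives a regular 24-gon of circumradius 9.5 (constant along its height) (area = (24/2)·9.500²·sin(360°/24) = 280.30 mm²); the cube at (7, 3) is present — its section is the full 17×16 rectangle (area 272.00 mm²); the cylinder at (4, 14.5): section is a regular 24-gon, circumradius r=11.5 (area = (24/2)·11.500²·sin(360°/24) = 410.75 mm²); Taking the first minus the rest: starting from the r=8 sphere (9.81 mm²), the r=9.5 cylinder at (-1, -2.5) covers all of what remains (removes everything); the 17×16 cube at (7, 3) misses the remaining region (no effect); the r=11.5 cylinder at (4, 14.5) misses the remaining region (no effect) — nothing remains; the cube at (0.5, -3.5) is present — its section is the full 24.5×27.5 rectangle (area 673.75 mm²); Merging all regions: only the 24.5×27.5 cube at (0.5, -3.5) is present, so the union is just that shape — area = 673.75 mm²; (whole slice rotated 5° about Z — lengths, areas and connectivity unchanged). At z = 16.2: the sphere does not reach this height (|z−center|=8.200 > r=8); the cylinder at (-1, -2.5): section is a regular 24-gon, circumradius r=9.5 (area = (24/2)·9.500²·sin(360°/24) = 280.30 mm²); the cube at (7, 3) (footprint 17×16) is included at this height (area 272.00 mm²); the r=11.5 cylinder at (4, 14.5) gives a regular 24-gon of circumradius 11.5 (constant along its height) (area = (24/2)·11.500²·sin(360°/24) = 410.75 mm²); Subtracting the remaining from the first: the first operand is absent here, so nothing remains; the cube at (0.5, -3.5) is present — its section is the full 24.5×27.5 rectangle (area 673.75 mm²); Combining (union): only the 24.5×27.5 cube at (0.5, -3.5) is present, so the union is just that shape — area = 673.75 mm²; (whole slice rotated 5° about Z — lengths, areas and connectivity unchanged). Checking containment: the cross-section at z = 16.2 is a subset of the cross-section at z = 15.8.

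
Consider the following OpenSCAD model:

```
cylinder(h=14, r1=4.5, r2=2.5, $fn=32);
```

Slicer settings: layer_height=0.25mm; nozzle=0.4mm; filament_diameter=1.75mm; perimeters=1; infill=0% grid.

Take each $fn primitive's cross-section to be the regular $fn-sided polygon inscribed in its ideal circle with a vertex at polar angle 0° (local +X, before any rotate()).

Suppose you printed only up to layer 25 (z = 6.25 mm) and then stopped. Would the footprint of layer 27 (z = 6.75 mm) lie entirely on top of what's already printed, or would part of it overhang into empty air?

Compare the two slices. At z = 6.25: the cone (r1=4.5→r2=2.5) has section circumradius 3.607 here — a regular 32-gon (area = (32/2)·3.607²·sin(360°/32) = 40.61 mm²). At z = 6.75: the cone (r1=4.5→r2=2.5) has section circumradius 3.536 here — a regular 32-gon (area = (32/2)·3.536²·sin(360°/32) = 39.02 mm²). Checking containment: the cross-section at z = 6.75 is a subset of the cross-section at z = 6.25.

entirely on top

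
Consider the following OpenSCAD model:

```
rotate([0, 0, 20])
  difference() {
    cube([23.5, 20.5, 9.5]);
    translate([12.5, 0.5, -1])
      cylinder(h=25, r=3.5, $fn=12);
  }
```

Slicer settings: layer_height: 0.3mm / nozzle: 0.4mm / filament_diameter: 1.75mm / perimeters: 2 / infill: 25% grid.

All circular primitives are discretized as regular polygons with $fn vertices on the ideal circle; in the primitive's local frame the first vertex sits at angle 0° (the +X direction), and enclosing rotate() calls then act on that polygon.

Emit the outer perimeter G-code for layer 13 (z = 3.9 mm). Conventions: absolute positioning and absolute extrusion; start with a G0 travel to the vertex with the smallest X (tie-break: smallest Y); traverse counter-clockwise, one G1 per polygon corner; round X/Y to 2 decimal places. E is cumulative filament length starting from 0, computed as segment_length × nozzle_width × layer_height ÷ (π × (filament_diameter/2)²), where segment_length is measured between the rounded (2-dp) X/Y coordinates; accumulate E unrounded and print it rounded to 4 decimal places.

G0 X-7.01 Y19.26 Z3.90
G1 X0.00 Y0.00 E1.0226
G1 X8.58 Y3.12 E1.4780
G1 X8.29 Y3.55 E1.5039
G1 X8.13 Y5.35 E1.5941
G1 X8.89 Y6.99 E1.6842
G1 X10.38 Y8.03 E1.7749
G1 X12.18 Y8.19 E1.8651
G1 X13.82 Y7.43 E1.9552
G1 X14.86 Y5.94 E2.0459
G1 X14.91 Y5.43 E2.0715
G1 X22.08 Y8.04 E2.4521
G1 X15.07 Y27.30 E3.4747
G1 X-7.01 Y19.26 E4.6470

At z = 3.9 mm: the 23.5×20.5 cube contributes its full rectangle; the r=3.5 cylinder at (12.5, 0.5) gives a regular 12-gon of circumradius 3.5 (constant along its height); Taking the first minus the rest: starting from the 23.5×20.5 cube, the r=3.5 cylinder at (12.5, 0.5) partially overlaps it — only the 21.81 mm² overlap (of its 36.75 mm²) is removed, clipping the outline — 1 connected region; (whole slice rotated 20° about Z — lengths, areas and connectivity unchanged). The outline is a single polygon with 13 vertices. Extrusion per mm of travel: 0.4 × 0.3 / (π × 0.875²) = 0.049890. Accumulating E over each segment gives final E = 4.6470.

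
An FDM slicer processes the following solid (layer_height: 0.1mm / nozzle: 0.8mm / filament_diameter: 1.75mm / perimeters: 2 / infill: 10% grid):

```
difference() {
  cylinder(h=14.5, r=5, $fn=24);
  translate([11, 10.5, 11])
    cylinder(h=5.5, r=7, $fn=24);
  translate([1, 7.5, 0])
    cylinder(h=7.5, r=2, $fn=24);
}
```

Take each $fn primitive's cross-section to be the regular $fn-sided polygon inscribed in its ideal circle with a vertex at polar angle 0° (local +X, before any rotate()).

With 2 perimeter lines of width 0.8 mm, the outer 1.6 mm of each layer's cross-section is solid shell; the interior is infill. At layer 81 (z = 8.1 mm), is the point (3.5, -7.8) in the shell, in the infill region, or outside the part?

outside

At z = 8.1 mm: the r=5 cylinder gives a regular 24-gon of circumradius 5 (constant along its height); the cylinder at (11, 10.5) is not intersected at this z (z outside [11, 16.5]); the cylinder at (1, 7.5) is absent (z outside [0, 7.5]); Subtracting the remaining from the first: none of the subtracted shapes is present at this height, so the r=5 cylinder is unchanged — 1 connected region. Overall, the cross-section is a single solid region. The nearest boundary edge runs (1.29, -4.83)→(2.50, -4.33); distance from the point to it = 3.59 mm. The point is not inside any of the regions above, so it lies outside the cross-section (3.59 mm from the nearest boundary).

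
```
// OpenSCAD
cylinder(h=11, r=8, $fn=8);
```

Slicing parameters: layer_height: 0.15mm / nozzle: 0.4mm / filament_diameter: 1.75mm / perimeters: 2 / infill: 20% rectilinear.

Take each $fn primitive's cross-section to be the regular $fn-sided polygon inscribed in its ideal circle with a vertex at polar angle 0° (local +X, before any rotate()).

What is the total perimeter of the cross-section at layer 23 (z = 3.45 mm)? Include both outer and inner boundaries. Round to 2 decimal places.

At z = 3.45 mm: the r=8 cylinder gives a regular 8-gon of circumradius 8 (constant along its height) (perimeter = 2·8·8.000·sin(180°/8) = 48.98 mm). Overall, the cross-section is a single solid region. Total boundary length (outer) = 48.98 mm.

48.98 mm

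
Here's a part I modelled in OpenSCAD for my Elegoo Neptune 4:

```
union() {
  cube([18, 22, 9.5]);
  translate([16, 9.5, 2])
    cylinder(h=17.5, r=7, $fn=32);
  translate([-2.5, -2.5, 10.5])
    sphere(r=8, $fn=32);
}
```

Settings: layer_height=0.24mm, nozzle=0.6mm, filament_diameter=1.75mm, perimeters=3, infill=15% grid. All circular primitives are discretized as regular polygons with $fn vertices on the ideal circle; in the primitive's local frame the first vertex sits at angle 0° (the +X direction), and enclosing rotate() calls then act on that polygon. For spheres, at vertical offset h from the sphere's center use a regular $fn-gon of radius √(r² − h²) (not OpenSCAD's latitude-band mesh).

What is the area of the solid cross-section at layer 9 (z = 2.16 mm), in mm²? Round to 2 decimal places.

At z = 2.16 mm: the cube is present — its section is the full 18×22 rectangle (area 396.00 mm²); the r=7 cylinder at (16, 9.5) contributes a regular 32-gon of circumradius 7 (area = (32/2)·7.000²·sin(360°/32) = 152.95 mm²); the sphere at (-2.5, -2.5) does not reach this height (|z−center|=8.340 > r=8); Taking the union: the regions partially overlap — summed areas 548.95 mm² minus the doubly-counted overlap 104.00 mm² gives 444.95 mm² — area = 444.95 mm². Overall, the cross-section is a single solid region. Net area = 444.95 mm².

444.95 mm²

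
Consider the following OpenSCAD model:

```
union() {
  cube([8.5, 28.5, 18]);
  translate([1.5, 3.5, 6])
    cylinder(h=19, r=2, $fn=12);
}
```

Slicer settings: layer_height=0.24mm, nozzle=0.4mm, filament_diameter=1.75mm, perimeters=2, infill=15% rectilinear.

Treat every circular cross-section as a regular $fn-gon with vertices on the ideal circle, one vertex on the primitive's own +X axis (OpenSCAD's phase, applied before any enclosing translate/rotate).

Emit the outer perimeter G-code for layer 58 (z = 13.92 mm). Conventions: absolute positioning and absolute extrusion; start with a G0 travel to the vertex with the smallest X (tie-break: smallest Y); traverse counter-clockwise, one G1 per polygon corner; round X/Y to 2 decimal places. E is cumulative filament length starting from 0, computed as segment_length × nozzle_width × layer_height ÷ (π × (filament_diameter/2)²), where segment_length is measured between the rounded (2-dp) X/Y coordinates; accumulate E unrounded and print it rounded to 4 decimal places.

G0 X-0.50 Y3.50 Z13.92
G1 X-0.23 Y2.50 E0.0413
G1 X0.00 Y2.27 E0.0543
G1 X0.00 Y0.00 E0.1449
G1 X8.50 Y0.00 E0.4842
G1 X8.50 Y28.50 E1.6217
G1 X0.00 Y28.50 E1.9609
G1 X0.00 Y4.73 E2.9096
G1 X-0.23 Y4.50 E2.9226
G1 X-0.50 Y3.50 E2.9640

At z = 13.92 mm: the cube is present — its section is the full 8.5×28.5 rectangle; the r=2 cylinder at (1.5, 3.5) contributes a regular 12-gon of circumradius 2; Taking the union: the regions partially overlap (shared area 11.21 mm²), so overlapping operands fuse into one piece — 1 connected region. The outline is a single polygon with 9 vertices. Extrusion per mm of travel: 0.4 × 0.24 / (π × 0.875²) = 0.039912. Accumulating E over each segment gives final E = 2.9640.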